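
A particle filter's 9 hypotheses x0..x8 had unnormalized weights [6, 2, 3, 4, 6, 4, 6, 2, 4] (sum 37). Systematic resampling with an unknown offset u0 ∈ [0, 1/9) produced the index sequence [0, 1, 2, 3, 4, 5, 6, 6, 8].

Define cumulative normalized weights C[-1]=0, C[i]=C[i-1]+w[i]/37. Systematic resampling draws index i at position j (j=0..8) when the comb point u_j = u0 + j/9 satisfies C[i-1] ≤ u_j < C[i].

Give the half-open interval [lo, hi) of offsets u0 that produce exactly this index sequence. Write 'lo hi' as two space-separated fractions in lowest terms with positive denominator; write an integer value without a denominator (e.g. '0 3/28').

17/333 20/333

C = [6/37, 8/37, 11/37, 15/37, 21/37, 25/37, 31/37, 33/37, 1]
j=0 picked index 0: u0 ∈ [0, 6/37)
j=1 picked index 1: u0 ∈ [17/333, 35/333)
j=2 picked index 2: u0 ∈ [-2/333, 25/333)
j=3 picked index 3: u0 ∈ [-4/111, 8/111)
j=4 picked index 4: u0 ∈ [-13/333, 41/333)
j=5 picked index 5: u0 ∈ [4/333, 40/333)
j=6 picked index 6: u0 ∈ [1/111, 19/111)
j=7 picked index 6: u0 ∈ [-34/333, 20/333)
j=8 picked index 8: u0 ∈ [1/333, 1/9)
intersection: [17/333, 20/333)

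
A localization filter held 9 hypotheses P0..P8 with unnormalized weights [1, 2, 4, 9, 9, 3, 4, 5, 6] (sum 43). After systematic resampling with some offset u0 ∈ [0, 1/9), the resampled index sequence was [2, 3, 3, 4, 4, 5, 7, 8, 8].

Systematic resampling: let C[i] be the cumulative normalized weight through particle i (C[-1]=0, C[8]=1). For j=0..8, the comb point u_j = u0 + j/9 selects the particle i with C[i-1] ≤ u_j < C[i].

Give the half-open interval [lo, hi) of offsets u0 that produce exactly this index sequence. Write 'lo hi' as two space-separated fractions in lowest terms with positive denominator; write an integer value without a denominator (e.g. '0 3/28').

32/387 37/387

C = [1/43, 3/43, 7/43, 16/43, 25/43, 28/43, 32/43, 37/43, 1]
j=0 picked index 2: u0 ∈ [3/43, 7/43)
j=1 picked index 3: u0 ∈ [20/387, 101/387)
j=2 picked index 3: u0 ∈ [-23/387, 58/387)
j=3 picked index 4: u0 ∈ [5/129, 32/129)
j=4 picked index 4: u0 ∈ [-28/387, 53/387)
j=5 picked index 5: u0 ∈ [10/387, 37/387)
j=6 picked index 7: u0 ∈ [10/129, 25/129)
j=7 picked index 8: u0 ∈ [32/387, 2/9)
j=8 picked index 8: u0 ∈ [-11/387, 1/9)
intersection: [32/387, 37/387)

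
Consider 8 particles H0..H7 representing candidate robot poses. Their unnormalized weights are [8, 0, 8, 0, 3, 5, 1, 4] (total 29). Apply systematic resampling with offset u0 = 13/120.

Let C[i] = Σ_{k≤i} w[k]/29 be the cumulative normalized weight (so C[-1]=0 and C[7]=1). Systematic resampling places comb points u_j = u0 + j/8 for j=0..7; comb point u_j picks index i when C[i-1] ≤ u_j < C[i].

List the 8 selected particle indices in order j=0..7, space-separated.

0 0 2 2 4 5 6 7

C = [8/29, 8/29, 16/29, 16/29, 19/29, 24/29, 25/29, 1]
j=0: u_0=13/120 ∈ [0, 8/29) → index 0
j=1: u_1=7/30 ∈ [0, 8/29) → index 0
j=2: u_2=43/120 ∈ [8/29, 16/29) → index 2
j=3: u_3=29/60 ∈ [8/29, 16/29) → index 2
j=4: u_4=73/120 ∈ [16/29, 19/29) → index 4
j=5: u_5=11/15 ∈ [19/29, 24/29) → index 5
j=6: u_6=103/120 ∈ [24/29, 25/29) → index 6
j=7: u_7=59/60 ∈ [25/29, 1) → index 7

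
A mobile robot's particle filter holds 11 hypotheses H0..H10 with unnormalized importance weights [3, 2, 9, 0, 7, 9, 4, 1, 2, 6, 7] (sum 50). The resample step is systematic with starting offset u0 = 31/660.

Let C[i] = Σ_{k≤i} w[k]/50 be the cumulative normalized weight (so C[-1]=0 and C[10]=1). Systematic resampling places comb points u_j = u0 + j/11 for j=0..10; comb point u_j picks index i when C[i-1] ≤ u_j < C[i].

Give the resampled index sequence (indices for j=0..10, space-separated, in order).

0 2 2 4 4 5 5 7 9 10 10

C = [3/50, 1/10, 7/25, 7/25, 21/50, 3/5, 17/25, 7/10, 37/50, 43/50, 1]
j=0: u_0=31/660 ∈ [0, 3/50) → index 0
j=1: u_1=91/660 ∈ [1/10, 7/25) → index 2
j=2: u_2=151/660 ∈ [1/10, 7/25) → index 2
j=3: u_3=211/660 ∈ [7/25, 21/50) → index 4
j=4: u_4=271/660 ∈ [7/25, 21/50) → index 4
j=5: u_5=331/660 ∈ [21/50, 3/5) → index 5
j=6: u_6=391/660 ∈ [21/50, 3/5) → index 5
j=7: u_7=41/60 ∈ [17/25, 7/10) → index 7
j=8: u_8=511/660 ∈ [37/50, 43/50) → index 9
j=9: u_9=571/660 ∈ [43/50, 1) → index 10
j=10: u_10=631/660 ∈ [43/50, 1) → index 10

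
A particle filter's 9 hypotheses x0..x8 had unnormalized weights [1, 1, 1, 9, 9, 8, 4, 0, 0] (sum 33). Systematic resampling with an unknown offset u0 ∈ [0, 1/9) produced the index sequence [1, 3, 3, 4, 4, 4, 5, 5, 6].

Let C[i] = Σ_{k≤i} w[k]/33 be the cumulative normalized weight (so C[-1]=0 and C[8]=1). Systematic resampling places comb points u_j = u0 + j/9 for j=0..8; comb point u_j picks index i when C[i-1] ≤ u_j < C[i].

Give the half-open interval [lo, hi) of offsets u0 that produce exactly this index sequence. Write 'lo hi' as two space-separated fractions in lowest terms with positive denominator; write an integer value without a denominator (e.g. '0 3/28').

1/33 2/33

C = [1/33, 2/33, 1/11, 4/11, 7/11, 29/33, 1, 1, 1]
j=0 picked index 1: u0 ∈ [1/33, 2/33)
j=1 picked index 3: u0 ∈ [-2/99, 25/99)
j=2 picked index 3: u0 ∈ [-13/99, 14/99)
j=3 picked index 4: u0 ∈ [1/33, 10/33)
j=4 picked index 4: u0 ∈ [-8/99, 19/99)
j=5 picked index 4: u0 ∈ [-19/99, 8/99)
j=6 picked index 5: u0 ∈ [-1/33, 7/33)
j=7 picked index 5: u0 ∈ [-14/99, 10/99)
j=8 picked index 6: u0 ∈ [-1/99, 1/9)
intersection: [1/33, 2/33)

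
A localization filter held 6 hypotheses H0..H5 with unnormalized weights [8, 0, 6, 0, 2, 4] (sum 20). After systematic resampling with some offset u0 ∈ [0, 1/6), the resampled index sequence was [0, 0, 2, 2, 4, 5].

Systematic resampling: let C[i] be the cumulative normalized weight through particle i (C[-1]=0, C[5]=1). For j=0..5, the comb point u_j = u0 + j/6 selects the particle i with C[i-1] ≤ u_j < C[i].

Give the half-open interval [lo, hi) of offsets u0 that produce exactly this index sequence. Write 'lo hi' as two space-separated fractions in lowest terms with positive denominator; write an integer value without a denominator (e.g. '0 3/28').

C = [2/5, 2/5, 7/10, 7/10, 4/5, 1]
j=0 picked index 0: u0 ∈ [0, 2/5)
j=1 picked index 0: u0 ∈ [-1/6, 7/30)
j=2 picked index 2: u0 ∈ [1/15, 11/30)
j=3 picked index 2: u0 ∈ [-1/10, 1/5)
j=4 picked index 4: u0 ∈ [1/30, 2/15)
j=5 picked index 5: u0 ∈ [-1/30, 1/6)
intersection: [1/15, 2/15)

1/15 2/15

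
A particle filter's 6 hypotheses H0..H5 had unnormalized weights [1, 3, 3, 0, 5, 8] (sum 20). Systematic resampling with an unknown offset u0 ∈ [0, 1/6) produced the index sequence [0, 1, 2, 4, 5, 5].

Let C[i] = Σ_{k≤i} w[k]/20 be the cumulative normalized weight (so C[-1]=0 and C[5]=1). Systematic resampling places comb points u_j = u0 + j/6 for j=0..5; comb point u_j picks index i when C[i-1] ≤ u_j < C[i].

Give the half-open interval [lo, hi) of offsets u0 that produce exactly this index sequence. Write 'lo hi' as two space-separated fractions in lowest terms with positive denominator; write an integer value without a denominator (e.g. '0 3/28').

C = [1/20, 1/5, 7/20, 7/20, 3/5, 1]
j=0 picked index 0: u0 ∈ [0, 1/20)
j=1 picked index 1: u0 ∈ [-7/60, 1/30)
j=2 picked index 2: u0 ∈ [-2/15, 1/60)
j=3 picked index 4: u0 ∈ [-3/20, 1/10)
j=4 picked index 5: u0 ∈ [-1/15, 1/3)
j=5 picked index 5: u0 ∈ [-7/30, 1/6)
intersection: [0, 1/60)

0 1/60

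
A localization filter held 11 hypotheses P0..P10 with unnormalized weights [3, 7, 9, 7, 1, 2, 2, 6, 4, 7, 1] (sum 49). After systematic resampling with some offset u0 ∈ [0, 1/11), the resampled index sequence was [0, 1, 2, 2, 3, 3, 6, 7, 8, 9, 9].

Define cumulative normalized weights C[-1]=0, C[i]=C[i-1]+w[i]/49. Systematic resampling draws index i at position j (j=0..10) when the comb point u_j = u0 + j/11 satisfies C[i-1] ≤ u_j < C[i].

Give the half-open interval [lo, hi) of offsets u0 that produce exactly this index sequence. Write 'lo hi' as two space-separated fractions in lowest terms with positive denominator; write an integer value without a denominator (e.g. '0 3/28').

25/539 3/49

C = [3/49, 10/49, 19/49, 26/49, 27/49, 29/49, 31/49, 37/49, 41/49, 48/49, 1]
j=0 picked index 0: u0 ∈ [0, 3/49)
j=1 picked index 1: u0 ∈ [-16/539, 61/539)
j=2 picked index 2: u0 ∈ [12/539, 111/539)
j=3 picked index 2: u0 ∈ [-37/539, 62/539)
j=4 picked index 3: u0 ∈ [13/539, 90/539)
j=5 picked index 3: u0 ∈ [-36/539, 41/539)
j=6 picked index 6: u0 ∈ [25/539, 47/539)
j=7 picked index 7: u0 ∈ [-2/539, 64/539)
j=8 picked index 8: u0 ∈ [15/539, 59/539)
j=9 picked index 9: u0 ∈ [10/539, 87/539)
j=10 picked index 9: u0 ∈ [-39/539, 38/539)
intersection: [25/539, 3/49)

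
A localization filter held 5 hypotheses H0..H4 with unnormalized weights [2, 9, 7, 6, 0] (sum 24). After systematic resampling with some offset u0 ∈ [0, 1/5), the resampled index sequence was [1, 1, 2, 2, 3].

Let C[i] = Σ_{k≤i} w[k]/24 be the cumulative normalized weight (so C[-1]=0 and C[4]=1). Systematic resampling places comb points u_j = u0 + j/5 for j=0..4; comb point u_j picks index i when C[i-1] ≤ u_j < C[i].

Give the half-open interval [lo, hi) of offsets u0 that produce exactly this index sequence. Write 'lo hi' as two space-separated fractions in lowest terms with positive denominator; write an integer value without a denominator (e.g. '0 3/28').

1/12 3/20

C = [1/12, 11/24, 3/4, 1, 1]
j=0 picked index 1: u0 ∈ [1/12, 11/24)
j=1 picked index 1: u0 ∈ [-7/60, 31/120)
j=2 picked index 2: u0 ∈ [7/120, 7/20)
j=3 picked index 2: u0 ∈ [-17/120, 3/20)
j=4 picked index 3: u0 ∈ [-1/20, 1/5)
intersection: [1/12, 3/20)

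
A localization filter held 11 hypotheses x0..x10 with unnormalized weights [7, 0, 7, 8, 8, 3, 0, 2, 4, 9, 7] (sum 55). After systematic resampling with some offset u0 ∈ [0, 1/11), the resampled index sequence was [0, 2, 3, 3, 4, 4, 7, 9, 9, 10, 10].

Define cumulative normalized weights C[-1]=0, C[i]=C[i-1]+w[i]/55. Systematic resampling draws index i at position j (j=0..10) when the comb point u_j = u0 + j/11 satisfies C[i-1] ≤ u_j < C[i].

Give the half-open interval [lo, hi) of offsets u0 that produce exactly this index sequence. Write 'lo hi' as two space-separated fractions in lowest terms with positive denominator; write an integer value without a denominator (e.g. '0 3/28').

4/55 1/11

C = [7/55, 7/55, 14/55, 2/5, 6/11, 3/5, 3/5, 7/11, 39/55, 48/55, 1]
j=0 picked index 0: u0 ∈ [0, 7/55)
j=1 picked index 2: u0 ∈ [2/55, 9/55)
j=2 picked index 3: u0 ∈ [4/55, 12/55)
j=3 picked index 3: u0 ∈ [-1/55, 7/55)
j=4 picked index 4: u0 ∈ [2/55, 2/11)
j=5 picked index 4: u0 ∈ [-3/55, 1/11)
j=6 picked index 7: u0 ∈ [3/55, 1/11)
j=7 picked index 9: u0 ∈ [4/55, 13/55)
j=8 picked index 9: u0 ∈ [-1/55, 8/55)
j=9 picked index 10: u0 ∈ [3/55, 2/11)
j=10 picked index 10: u0 ∈ [-2/55, 1/11)
intersection: [4/55, 1/11)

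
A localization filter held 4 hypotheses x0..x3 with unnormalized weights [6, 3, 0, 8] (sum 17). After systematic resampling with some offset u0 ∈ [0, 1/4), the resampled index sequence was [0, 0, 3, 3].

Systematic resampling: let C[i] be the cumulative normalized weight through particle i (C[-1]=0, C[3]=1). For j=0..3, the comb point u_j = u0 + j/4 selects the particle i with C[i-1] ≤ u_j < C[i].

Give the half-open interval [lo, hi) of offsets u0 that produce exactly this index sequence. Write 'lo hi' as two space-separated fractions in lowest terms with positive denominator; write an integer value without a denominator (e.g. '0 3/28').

C = [6/17, 9/17, 9/17, 1]
j=0 picked index 0: u0 ∈ [0, 6/17)
j=1 picked index 0: u0 ∈ [-1/4, 7/68)
j=2 picked index 3: u0 ∈ [1/34, 1/2)
j=3 picked index 3: u0 ∈ [-15/68, 1/4)
intersection: [1/34, 7/68)

1/34 7/68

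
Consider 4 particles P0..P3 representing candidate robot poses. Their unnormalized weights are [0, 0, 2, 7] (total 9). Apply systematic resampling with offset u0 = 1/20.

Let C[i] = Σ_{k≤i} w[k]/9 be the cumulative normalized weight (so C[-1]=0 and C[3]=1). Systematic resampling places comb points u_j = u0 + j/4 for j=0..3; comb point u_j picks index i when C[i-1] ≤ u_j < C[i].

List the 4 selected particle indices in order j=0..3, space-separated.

2 3 3 3

C = [0, 0, 2/9, 1]
j=0: u_0=1/20 ∈ [0, 2/9) → index 2
j=1: u_1=3/10 ∈ [2/9, 1) → index 3
j=2: u_2=11/20 ∈ [2/9, 1) → index 3
j=3: u_3=4/5 ∈ [2/9, 1) → index 3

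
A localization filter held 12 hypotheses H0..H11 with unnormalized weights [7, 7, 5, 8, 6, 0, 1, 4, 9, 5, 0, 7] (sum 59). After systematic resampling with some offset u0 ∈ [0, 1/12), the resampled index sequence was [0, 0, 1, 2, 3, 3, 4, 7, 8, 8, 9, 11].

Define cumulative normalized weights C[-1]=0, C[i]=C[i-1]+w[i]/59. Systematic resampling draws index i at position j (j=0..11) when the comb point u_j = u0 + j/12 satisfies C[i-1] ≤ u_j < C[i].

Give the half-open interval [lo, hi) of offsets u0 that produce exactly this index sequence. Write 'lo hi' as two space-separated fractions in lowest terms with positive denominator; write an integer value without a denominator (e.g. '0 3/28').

0 25/708

C = [7/59, 14/59, 19/59, 27/59, 33/59, 33/59, 34/59, 38/59, 47/59, 52/59, 52/59, 1]
j=0 picked index 0: u0 ∈ [0, 7/59)
j=1 picked index 0: u0 ∈ [-1/12, 25/708)
j=2 picked index 1: u0 ∈ [-17/354, 25/354)
j=3 picked index 2: u0 ∈ [-3/236, 17/236)
j=4 picked index 3: u0 ∈ [-2/177, 22/177)
j=5 picked index 3: u0 ∈ [-67/708, 29/708)
j=6 picked index 4: u0 ∈ [-5/118, 7/118)
j=7 picked index 7: u0 ∈ [-5/708, 43/708)
j=8 picked index 8: u0 ∈ [-4/177, 23/177)
j=9 picked index 8: u0 ∈ [-25/236, 11/236)
j=10 picked index 9: u0 ∈ [-13/354, 17/354)
j=11 picked index 11: u0 ∈ [-25/708, 1/12)
intersection: [0, 25/708)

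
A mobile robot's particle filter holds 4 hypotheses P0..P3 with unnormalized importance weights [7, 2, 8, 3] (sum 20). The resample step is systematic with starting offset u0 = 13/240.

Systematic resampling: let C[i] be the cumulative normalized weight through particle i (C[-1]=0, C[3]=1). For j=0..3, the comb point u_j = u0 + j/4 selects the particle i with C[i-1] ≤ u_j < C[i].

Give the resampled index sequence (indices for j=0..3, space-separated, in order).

0 0 2 2

C = [7/20, 9/20, 17/20, 1]
j=0: u_0=13/240 ∈ [0, 7/20) → index 0
j=1: u_1=73/240 ∈ [0, 7/20) → index 0
j=2: u_2=133/240 ∈ [9/20, 17/20) → index 2
j=3: u_3=193/240 ∈ [9/20, 17/20) → index 2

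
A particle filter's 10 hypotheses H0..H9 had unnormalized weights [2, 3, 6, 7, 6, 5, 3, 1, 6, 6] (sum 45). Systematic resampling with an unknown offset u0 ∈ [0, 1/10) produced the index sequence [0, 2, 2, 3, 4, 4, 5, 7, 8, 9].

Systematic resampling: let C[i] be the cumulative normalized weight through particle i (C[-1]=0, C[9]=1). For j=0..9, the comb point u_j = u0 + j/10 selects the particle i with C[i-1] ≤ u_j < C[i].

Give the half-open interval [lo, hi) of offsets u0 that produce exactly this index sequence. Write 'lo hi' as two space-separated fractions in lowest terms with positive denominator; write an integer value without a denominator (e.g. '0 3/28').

C = [2/45, 1/9, 11/45, 2/5, 8/15, 29/45, 32/45, 11/15, 13/15, 1]
j=0 picked index 0: u0 ∈ [0, 2/45)
j=1 picked index 2: u0 ∈ [1/90, 13/90)
j=2 picked index 2: u0 ∈ [-4/45, 2/45)
j=3 picked index 3: u0 ∈ [-1/18, 1/10)
j=4 picked index 4: u0 ∈ [0, 2/15)
j=5 picked index 4: u0 ∈ [-1/10, 1/30)
j=6 picked index 5: u0 ∈ [-1/15, 2/45)
j=7 picked index 7: u0 ∈ [1/90, 1/30)
j=8 picked index 8: u0 ∈ [-1/15, 1/15)
j=9 picked index 9: u0 ∈ [-1/30, 1/10)
intersection: [1/90, 1/30)

1/90 1/30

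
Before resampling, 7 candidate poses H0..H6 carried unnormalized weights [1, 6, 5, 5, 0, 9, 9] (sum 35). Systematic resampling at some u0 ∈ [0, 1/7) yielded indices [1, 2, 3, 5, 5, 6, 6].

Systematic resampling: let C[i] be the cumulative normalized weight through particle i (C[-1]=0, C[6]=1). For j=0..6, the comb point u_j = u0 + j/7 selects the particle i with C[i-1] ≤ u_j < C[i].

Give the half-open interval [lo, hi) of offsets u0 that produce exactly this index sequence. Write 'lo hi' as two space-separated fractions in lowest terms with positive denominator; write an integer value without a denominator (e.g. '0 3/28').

C = [1/35, 1/5, 12/35, 17/35, 17/35, 26/35, 1]
j=0 picked index 1: u0 ∈ [1/35, 1/5)
j=1 picked index 2: u0 ∈ [2/35, 1/5)
j=2 picked index 3: u0 ∈ [2/35, 1/5)
j=3 picked index 5: u0 ∈ [2/35, 11/35)
j=4 picked index 5: u0 ∈ [-3/35, 6/35)
j=5 picked index 6: u0 ∈ [1/35, 2/7)
j=6 picked index 6: u0 ∈ [-4/35, 1/7)
intersection: [2/35, 1/7)

2/35 1/7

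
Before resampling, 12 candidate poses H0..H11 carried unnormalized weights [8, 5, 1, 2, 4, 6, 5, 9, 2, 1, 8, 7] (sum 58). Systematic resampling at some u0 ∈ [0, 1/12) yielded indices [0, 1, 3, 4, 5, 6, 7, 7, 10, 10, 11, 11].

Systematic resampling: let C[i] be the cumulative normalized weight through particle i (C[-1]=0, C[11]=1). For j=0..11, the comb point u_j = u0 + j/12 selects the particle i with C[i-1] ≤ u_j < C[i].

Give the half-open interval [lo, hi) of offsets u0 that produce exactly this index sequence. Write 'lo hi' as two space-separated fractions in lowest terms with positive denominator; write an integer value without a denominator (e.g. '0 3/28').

13/174 1/12

C = [4/29, 13/58, 7/29, 8/29, 10/29, 13/29, 31/58, 20/29, 21/29, 43/58, 51/58, 1]
j=0 picked index 0: u0 ∈ [0, 4/29)
j=1 picked index 1: u0 ∈ [19/348, 49/348)
j=2 picked index 3: u0 ∈ [13/174, 19/174)
j=3 picked index 4: u0 ∈ [3/116, 11/116)
j=4 picked index 5: u0 ∈ [1/87, 10/87)
j=5 picked index 6: u0 ∈ [11/348, 41/348)
j=6 picked index 7: u0 ∈ [1/29, 11/58)
j=7 picked index 7: u0 ∈ [-17/348, 37/348)
j=8 picked index 10: u0 ∈ [13/174, 37/174)
j=9 picked index 10: u0 ∈ [-1/116, 15/116)
j=10 picked index 11: u0 ∈ [4/87, 1/6)
j=11 picked index 11: u0 ∈ [-13/348, 1/12)
intersection: [13/174, 1/12)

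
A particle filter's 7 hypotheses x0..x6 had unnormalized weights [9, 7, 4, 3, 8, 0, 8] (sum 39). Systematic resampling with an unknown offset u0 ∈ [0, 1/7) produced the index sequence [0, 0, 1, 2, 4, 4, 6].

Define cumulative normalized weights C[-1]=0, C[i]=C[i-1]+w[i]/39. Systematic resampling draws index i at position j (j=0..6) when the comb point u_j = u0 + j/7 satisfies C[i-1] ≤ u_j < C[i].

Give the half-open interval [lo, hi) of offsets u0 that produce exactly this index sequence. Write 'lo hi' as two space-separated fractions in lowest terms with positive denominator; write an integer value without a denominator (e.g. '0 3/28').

5/273 22/273

C = [3/13, 16/39, 20/39, 23/39, 31/39, 31/39, 1]
j=0 picked index 0: u0 ∈ [0, 3/13)
j=1 picked index 0: u0 ∈ [-1/7, 8/91)
j=2 picked index 1: u0 ∈ [-5/91, 34/273)
j=3 picked index 2: u0 ∈ [-5/273, 23/273)
j=4 picked index 4: u0 ∈ [5/273, 61/273)
j=5 picked index 4: u0 ∈ [-34/273, 22/273)
j=6 picked index 6: u0 ∈ [-17/273, 1/7)
intersection: [5/273, 22/273)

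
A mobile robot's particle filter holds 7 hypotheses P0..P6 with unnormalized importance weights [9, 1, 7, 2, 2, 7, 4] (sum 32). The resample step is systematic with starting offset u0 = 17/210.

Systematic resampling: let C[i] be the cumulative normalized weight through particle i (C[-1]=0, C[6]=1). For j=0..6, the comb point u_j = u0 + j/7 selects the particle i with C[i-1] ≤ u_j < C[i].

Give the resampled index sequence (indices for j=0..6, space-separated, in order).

0 0 2 2 4 5 6

C = [9/32, 5/16, 17/32, 19/32, 21/32, 7/8, 1]
j=0: u_0=17/210 ∈ [0, 9/32) → index 0
j=1: u_1=47/210 ∈ [0, 9/32) → index 0
j=2: u_2=11/30 ∈ [5/16, 17/32) → index 2
j=3: u_3=107/210 ∈ [5/16, 17/32) → index 2
j=4: u_4=137/210 ∈ [19/32, 21/32) → index 4
j=5: u_5=167/210 ∈ [21/32, 7/8) → index 5
j=6: u_6=197/210 ∈ [7/8, 1) → index 6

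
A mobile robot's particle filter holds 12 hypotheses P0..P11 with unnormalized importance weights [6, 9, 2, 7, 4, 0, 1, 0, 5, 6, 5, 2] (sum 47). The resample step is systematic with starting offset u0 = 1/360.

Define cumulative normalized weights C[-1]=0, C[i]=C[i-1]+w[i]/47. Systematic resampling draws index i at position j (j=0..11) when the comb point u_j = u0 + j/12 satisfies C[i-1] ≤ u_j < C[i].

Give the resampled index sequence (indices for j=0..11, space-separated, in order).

0 0 1 1 2 3 3 4 8 9 9 10

C = [6/47, 15/47, 17/47, 24/47, 28/47, 28/47, 29/47, 29/47, 34/47, 40/47, 45/47, 1]
j=0: u_0=1/360 ∈ [0, 6/47) → index 0
j=1: u_1=31/360 ∈ [0, 6/47) → index 0
j=2: u_2=61/360 ∈ [6/47, 15/47) → index 1
j=3: u_3=91/360 ∈ [6/47, 15/47) → index 1
j=4: u_4=121/360 ∈ [15/47, 17/47) → index 2
j=5: u_5=151/360 ∈ [17/47, 24/47) → index 3
j=6: u_6=181/360 ∈ [17/47, 24/47) → index 3
j=7: u_7=211/360 ∈ [24/47, 28/47) → index 4
j=8: u_8=241/360 ∈ [29/47, 34/47) → index 8
j=9: u_9=271/360 ∈ [34/47, 40/47) → index 9
j=10: u_10=301/360 ∈ [34/47, 40/47) → index 9
j=11: u_11=331/360 ∈ [40/47, 45/47) → index 10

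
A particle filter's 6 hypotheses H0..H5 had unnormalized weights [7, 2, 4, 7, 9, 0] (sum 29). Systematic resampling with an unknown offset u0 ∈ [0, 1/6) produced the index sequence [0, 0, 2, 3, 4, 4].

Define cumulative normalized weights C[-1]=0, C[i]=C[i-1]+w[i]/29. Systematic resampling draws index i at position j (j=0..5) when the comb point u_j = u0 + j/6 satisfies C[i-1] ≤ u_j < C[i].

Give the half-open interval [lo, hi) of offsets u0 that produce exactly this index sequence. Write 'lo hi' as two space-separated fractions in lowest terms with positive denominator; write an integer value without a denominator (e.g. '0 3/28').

2/87 13/174

C = [7/29, 9/29, 13/29, 20/29, 1, 1]
j=0 picked index 0: u0 ∈ [0, 7/29)
j=1 picked index 0: u0 ∈ [-1/6, 13/174)
j=2 picked index 2: u0 ∈ [-2/87, 10/87)
j=3 picked index 3: u0 ∈ [-3/58, 11/58)
j=4 picked index 4: u0 ∈ [2/87, 1/3)
j=5 picked index 4: u0 ∈ [-25/174, 1/6)
intersection: [2/87, 13/174)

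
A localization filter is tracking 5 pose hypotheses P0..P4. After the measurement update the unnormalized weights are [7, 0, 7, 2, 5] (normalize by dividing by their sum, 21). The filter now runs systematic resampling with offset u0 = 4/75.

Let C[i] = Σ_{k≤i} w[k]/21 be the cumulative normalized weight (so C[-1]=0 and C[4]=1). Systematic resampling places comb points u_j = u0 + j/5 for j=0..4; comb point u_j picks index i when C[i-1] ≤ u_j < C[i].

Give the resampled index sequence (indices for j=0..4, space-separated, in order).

0 0 2 2 4

C = [1/3, 1/3, 2/3, 16/21, 1]
j=0: u_0=4/75 ∈ [0, 1/3) → index 0
j=1: u_1=19/75 ∈ [0, 1/3) → index 0
j=2: u_2=34/75 ∈ [1/3, 2/3) → index 2
j=3: u_3=49/75 ∈ [1/3, 2/3) → index 2
j=4: u_4=64/75 ∈ [16/21, 1) → index 4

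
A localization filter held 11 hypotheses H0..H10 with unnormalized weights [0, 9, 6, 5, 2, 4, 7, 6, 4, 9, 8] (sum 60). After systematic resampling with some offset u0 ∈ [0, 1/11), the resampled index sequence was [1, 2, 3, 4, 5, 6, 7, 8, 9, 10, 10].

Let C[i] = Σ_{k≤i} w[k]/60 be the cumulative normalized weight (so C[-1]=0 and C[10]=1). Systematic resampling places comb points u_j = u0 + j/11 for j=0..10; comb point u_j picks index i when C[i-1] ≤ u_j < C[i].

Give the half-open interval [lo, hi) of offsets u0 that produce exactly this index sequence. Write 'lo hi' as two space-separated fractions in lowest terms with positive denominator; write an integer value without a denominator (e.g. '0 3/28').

C = [0, 3/20, 1/4, 1/3, 11/30, 13/30, 11/20, 13/20, 43/60, 13/15, 1]
j=0 picked index 1: u0 ∈ [0, 3/20)
j=1 picked index 2: u0 ∈ [13/220, 7/44)
j=2 picked index 3: u0 ∈ [3/44, 5/33)
j=3 picked index 4: u0 ∈ [2/33, 31/330)
j=4 picked index 5: u0 ∈ [1/330, 23/330)
j=5 picked index 6: u0 ∈ [-7/330, 21/220)
j=6 picked index 7: u0 ∈ [1/220, 23/220)
j=7 picked index 8: u0 ∈ [3/220, 53/660)
j=8 picked index 9: u0 ∈ [-7/660, 23/165)
j=9 picked index 10: u0 ∈ [8/165, 2/11)
j=10 picked index 10: u0 ∈ [-7/165, 1/11)
intersection: [3/44, 23/330)

3/44 23/330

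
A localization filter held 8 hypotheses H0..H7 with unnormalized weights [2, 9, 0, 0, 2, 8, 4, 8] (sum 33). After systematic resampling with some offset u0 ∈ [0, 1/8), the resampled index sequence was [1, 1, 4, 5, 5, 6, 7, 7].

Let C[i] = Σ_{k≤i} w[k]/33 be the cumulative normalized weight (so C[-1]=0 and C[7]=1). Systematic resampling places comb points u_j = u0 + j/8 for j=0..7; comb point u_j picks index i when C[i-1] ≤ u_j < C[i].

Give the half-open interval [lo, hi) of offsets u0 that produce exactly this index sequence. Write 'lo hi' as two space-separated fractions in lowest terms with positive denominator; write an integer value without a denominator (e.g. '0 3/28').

1/12 1/8

C = [2/33, 1/3, 1/3, 1/3, 13/33, 7/11, 25/33, 1]
j=0 picked index 1: u0 ∈ [2/33, 1/3)
j=1 picked index 1: u0 ∈ [-17/264, 5/24)
j=2 picked index 4: u0 ∈ [1/12, 19/132)
j=3 picked index 5: u0 ∈ [5/264, 23/88)
j=4 picked index 5: u0 ∈ [-7/66, 3/22)
j=5 picked index 6: u0 ∈ [1/88, 35/264)
j=6 picked index 7: u0 ∈ [1/132, 1/4)
j=7 picked index 7: u0 ∈ [-31/264, 1/8)
intersection: [1/12, 1/8)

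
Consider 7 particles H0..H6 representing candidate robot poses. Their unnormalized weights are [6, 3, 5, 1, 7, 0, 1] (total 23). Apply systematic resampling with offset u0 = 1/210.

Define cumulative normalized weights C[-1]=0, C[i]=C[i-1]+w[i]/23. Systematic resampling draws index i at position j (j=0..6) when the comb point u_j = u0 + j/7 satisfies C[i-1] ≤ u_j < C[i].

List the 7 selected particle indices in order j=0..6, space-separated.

0 0 1 2 2 4 4

C = [6/23, 9/23, 14/23, 15/23, 22/23, 22/23, 1]
j=0: u_0=1/210 ∈ [0, 6/23) → index 0
j=1: u_1=31/210 ∈ [0, 6/23) → index 0
j=2: u_2=61/210 ∈ [6/23, 9/23) → index 1
j=3: u_3=13/30 ∈ [9/23, 14/23) → index 2
j=4: u_4=121/210 ∈ [9/23, 14/23) → index 2
j=5: u_5=151/210 ∈ [15/23, 22/23) → index 4
j=6: u_6=181/210 ∈ [15/23, 22/23) → index 4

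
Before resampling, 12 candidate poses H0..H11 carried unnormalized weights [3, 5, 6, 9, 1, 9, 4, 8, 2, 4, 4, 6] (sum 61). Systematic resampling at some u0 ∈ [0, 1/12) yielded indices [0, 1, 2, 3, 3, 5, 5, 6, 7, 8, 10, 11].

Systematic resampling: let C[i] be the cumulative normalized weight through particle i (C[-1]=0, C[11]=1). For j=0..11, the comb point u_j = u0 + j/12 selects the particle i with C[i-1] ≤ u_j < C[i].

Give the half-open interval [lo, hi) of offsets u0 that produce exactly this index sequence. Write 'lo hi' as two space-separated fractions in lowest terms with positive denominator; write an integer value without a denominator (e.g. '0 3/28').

1/366 5/244

C = [3/61, 8/61, 14/61, 23/61, 24/61, 33/61, 37/61, 45/61, 47/61, 51/61, 55/61, 1]
j=0 picked index 0: u0 ∈ [0, 3/61)
j=1 picked index 1: u0 ∈ [-25/732, 35/732)
j=2 picked index 2: u0 ∈ [-13/366, 23/366)
j=3 picked index 3: u0 ∈ [-5/244, 31/244)
j=4 picked index 3: u0 ∈ [-19/183, 8/183)
j=5 picked index 5: u0 ∈ [-17/732, 91/732)
j=6 picked index 5: u0 ∈ [-13/122, 5/122)
j=7 picked index 6: u0 ∈ [-31/732, 17/732)
j=8 picked index 7: u0 ∈ [-11/183, 13/183)
j=9 picked index 8: u0 ∈ [-3/244, 5/244)
j=10 picked index 10: u0 ∈ [1/366, 25/366)
j=11 picked index 11: u0 ∈ [-11/732, 1/12)
intersection: [1/366, 5/244)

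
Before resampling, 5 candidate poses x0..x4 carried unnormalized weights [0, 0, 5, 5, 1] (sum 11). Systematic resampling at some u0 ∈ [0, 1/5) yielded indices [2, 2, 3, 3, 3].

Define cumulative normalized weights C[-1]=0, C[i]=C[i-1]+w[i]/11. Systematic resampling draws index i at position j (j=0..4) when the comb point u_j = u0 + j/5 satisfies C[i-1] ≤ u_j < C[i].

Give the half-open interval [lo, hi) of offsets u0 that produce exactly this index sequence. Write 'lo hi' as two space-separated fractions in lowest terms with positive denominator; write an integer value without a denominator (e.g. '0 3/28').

C = [0, 0, 5/11, 10/11, 1]
j=0 picked index 2: u0 ∈ [0, 5/11)
j=1 picked index 2: u0 ∈ [-1/5, 14/55)
j=2 picked index 3: u0 ∈ [3/55, 28/55)
j=3 picked index 3: u0 ∈ [-8/55, 17/55)
j=4 picked index 3: u0 ∈ [-19/55, 6/55)
intersection: [3/55, 6/55)

3/55 6/55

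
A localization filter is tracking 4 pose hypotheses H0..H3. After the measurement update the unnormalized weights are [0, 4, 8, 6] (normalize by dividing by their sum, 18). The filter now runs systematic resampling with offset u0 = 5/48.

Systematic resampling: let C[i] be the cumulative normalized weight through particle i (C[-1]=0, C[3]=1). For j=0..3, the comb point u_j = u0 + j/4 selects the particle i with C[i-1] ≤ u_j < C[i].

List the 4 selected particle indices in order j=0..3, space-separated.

1 2 2 3

C = [0, 2/9, 2/3, 1]
j=0: u_0=5/48 ∈ [0, 2/9) → index 1
j=1: u_1=17/48 ∈ [2/9, 2/3) → index 2
j=2: u_2=29/48 ∈ [2/9, 2/3) → index 2
j=3: u_3=41/48 ∈ [2/3, 1) → index 3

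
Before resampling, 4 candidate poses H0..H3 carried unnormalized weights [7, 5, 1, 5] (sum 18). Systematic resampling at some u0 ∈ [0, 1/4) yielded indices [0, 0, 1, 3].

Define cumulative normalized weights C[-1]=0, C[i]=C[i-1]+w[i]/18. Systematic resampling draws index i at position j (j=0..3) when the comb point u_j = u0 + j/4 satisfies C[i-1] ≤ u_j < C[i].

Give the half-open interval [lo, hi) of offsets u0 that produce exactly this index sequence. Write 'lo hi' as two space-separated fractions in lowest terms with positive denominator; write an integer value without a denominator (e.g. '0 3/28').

C = [7/18, 2/3, 13/18, 1]
j=0 picked index 0: u0 ∈ [0, 7/18)
j=1 picked index 0: u0 ∈ [-1/4, 5/36)
j=2 picked index 1: u0 ∈ [-1/9, 1/6)
j=3 picked index 3: u0 ∈ [-1/36, 1/4)
intersection: [0, 5/36)

0 5/36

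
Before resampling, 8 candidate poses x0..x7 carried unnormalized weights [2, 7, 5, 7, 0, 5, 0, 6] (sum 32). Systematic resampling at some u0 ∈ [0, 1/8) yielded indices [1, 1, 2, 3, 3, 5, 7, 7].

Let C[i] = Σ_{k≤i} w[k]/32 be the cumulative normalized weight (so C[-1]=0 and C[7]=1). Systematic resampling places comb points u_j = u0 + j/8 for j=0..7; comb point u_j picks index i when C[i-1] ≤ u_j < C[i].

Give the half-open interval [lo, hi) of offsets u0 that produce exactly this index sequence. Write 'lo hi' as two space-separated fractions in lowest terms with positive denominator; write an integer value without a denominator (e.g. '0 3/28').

C = [1/16, 9/32, 7/16, 21/32, 21/32, 13/16, 13/16, 1]
j=0 picked index 1: u0 ∈ [1/16, 9/32)
j=1 picked index 1: u0 ∈ [-1/16, 5/32)
j=2 picked index 2: u0 ∈ [1/32, 3/16)
j=3 picked index 3: u0 ∈ [1/16, 9/32)
j=4 picked index 3: u0 ∈ [-1/16, 5/32)
j=5 picked index 5: u0 ∈ [1/32, 3/16)
j=6 picked index 7: u0 ∈ [1/16, 1/4)
j=7 picked index 7: u0 ∈ [-1/16, 1/8)
intersection: [1/16, 1/8)

1/16 1/8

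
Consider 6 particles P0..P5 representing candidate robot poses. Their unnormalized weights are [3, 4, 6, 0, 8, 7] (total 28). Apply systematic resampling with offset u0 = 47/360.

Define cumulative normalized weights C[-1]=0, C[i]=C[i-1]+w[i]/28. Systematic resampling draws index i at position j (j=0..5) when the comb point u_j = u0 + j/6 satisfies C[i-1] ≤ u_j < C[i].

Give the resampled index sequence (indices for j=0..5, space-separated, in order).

C = [3/28, 1/4, 13/28, 13/28, 3/4, 1]
j=0: u_0=47/360 ∈ [3/28, 1/4) → index 1
j=1: u_1=107/360 ∈ [1/4, 13/28) → index 2
j=2: u_2=167/360 ∈ [1/4, 13/28) → index 2
j=3: u_3=227/360 ∈ [13/28, 3/4) → index 4
j=4: u_4=287/360 ∈ [3/4, 1) → index 5
j=5: u_5=347/360 ∈ [3/4, 1) → index 5

1 2 2 4 5 5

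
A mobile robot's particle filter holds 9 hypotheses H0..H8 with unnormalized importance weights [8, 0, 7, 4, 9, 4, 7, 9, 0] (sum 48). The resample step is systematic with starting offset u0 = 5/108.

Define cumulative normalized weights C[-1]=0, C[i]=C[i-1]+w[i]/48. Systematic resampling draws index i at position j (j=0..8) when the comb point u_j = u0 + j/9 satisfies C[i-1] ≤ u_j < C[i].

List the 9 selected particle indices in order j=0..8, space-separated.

0 0 2 3 4 5 6 7 7

C = [1/6, 1/6, 5/16, 19/48, 7/12, 2/3, 13/16, 1, 1]
j=0: u_0=5/108 ∈ [0, 1/6) → index 0
j=1: u_1=17/108 ∈ [0, 1/6) → index 0
j=2: u_2=29/108 ∈ [1/6, 5/16) → index 2
j=3: u_3=41/108 ∈ [5/16, 19/48) → index 3
j=4: u_4=53/108 ∈ [19/48, 7/12) → index 4
j=5: u_5=65/108 ∈ [7/12, 2/3) → index 5
j=6: u_6=77/108 ∈ [2/3, 13/16) → index 6
j=7: u_7=89/108 ∈ [13/16, 1) → index 7
j=8: u_8=101/108 ∈ [13/16, 1) → index 7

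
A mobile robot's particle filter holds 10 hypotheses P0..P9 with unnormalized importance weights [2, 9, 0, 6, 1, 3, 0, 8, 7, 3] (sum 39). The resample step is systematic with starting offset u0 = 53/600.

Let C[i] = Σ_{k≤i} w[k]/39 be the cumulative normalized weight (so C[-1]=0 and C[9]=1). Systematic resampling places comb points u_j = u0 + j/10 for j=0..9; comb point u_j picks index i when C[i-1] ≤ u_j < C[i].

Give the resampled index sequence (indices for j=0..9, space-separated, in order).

C = [2/39, 11/39, 11/39, 17/39, 6/13, 7/13, 7/13, 29/39, 12/13, 1]
j=0: u_0=53/600 ∈ [2/39, 11/39) → index 1
j=1: u_1=113/600 ∈ [2/39, 11/39) → index 1
j=2: u_2=173/600 ∈ [11/39, 17/39) → index 3
j=3: u_3=233/600 ∈ [11/39, 17/39) → index 3
j=4: u_4=293/600 ∈ [6/13, 7/13) → index 5
j=5: u_5=353/600 ∈ [7/13, 29/39) → index 7
j=6: u_6=413/600 ∈ [7/13, 29/39) → index 7
j=7: u_7=473/600 ∈ [29/39, 12/13) → index 8
j=8: u_8=533/600 ∈ [29/39, 12/13) → index 8
j=9: u_9=593/600 ∈ [12/13, 1) → index 9

1 1 3 3 5 7 7 8 8 9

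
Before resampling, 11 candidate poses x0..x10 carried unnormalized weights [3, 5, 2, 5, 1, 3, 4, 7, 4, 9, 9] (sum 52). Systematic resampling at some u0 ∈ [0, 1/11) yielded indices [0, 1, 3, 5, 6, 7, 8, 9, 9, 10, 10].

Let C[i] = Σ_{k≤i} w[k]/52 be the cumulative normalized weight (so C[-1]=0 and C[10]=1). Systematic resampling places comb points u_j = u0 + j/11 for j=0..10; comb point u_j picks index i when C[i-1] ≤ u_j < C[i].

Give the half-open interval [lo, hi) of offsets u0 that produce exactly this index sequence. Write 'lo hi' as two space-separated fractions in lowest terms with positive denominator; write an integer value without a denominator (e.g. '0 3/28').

5/143 3/52

C = [3/52, 2/13, 5/26, 15/52, 4/13, 19/52, 23/52, 15/26, 17/26, 43/52, 1]
j=0 picked index 0: u0 ∈ [0, 3/52)
j=1 picked index 1: u0 ∈ [-19/572, 9/143)
j=2 picked index 3: u0 ∈ [3/286, 61/572)
j=3 picked index 5: u0 ∈ [5/143, 53/572)
j=4 picked index 6: u0 ∈ [1/572, 45/572)
j=5 picked index 7: u0 ∈ [-7/572, 35/286)
j=6 picked index 8: u0 ∈ [9/286, 31/286)
j=7 picked index 9: u0 ∈ [5/286, 109/572)
j=8 picked index 9: u0 ∈ [-21/286, 57/572)
j=9 picked index 10: u0 ∈ [5/572, 2/11)
j=10 picked index 10: u0 ∈ [-47/572, 1/11)
intersection: [5/143, 3/52)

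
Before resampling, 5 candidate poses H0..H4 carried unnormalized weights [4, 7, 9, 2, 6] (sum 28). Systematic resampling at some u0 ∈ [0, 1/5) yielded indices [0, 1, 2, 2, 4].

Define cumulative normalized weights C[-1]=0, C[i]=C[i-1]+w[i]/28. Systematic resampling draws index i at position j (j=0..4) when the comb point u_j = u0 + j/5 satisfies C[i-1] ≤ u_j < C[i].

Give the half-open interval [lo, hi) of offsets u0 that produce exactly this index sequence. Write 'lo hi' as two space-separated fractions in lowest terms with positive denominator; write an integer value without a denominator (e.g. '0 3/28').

0 4/35

C = [1/7, 11/28, 5/7, 11/14, 1]
j=0 picked index 0: u0 ∈ [0, 1/7)
j=1 picked index 1: u0 ∈ [-2/35, 27/140)
j=2 picked index 2: u0 ∈ [-1/140, 11/35)
j=3 picked index 2: u0 ∈ [-29/140, 4/35)
j=4 picked index 4: u0 ∈ [-1/70, 1/5)
intersection: [0, 4/35)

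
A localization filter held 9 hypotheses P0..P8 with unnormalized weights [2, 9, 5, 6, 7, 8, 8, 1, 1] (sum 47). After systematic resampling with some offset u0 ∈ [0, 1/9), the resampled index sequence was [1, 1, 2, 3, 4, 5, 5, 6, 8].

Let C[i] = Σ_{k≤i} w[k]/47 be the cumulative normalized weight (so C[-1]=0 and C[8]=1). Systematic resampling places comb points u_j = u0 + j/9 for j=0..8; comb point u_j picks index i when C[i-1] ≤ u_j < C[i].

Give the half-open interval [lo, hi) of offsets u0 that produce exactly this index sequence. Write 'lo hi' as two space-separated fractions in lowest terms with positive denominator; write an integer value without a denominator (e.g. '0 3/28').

C = [2/47, 11/47, 16/47, 22/47, 29/47, 37/47, 45/47, 46/47, 1]
j=0 picked index 1: u0 ∈ [2/47, 11/47)
j=1 picked index 1: u0 ∈ [-29/423, 52/423)
j=2 picked index 2: u0 ∈ [5/423, 50/423)
j=3 picked index 3: u0 ∈ [1/141, 19/141)
j=4 picked index 4: u0 ∈ [10/423, 73/423)
j=5 picked index 5: u0 ∈ [26/423, 98/423)
j=6 picked index 5: u0 ∈ [-7/141, 17/141)
j=7 picked index 6: u0 ∈ [4/423, 76/423)
j=8 picked index 8: u0 ∈ [38/423, 1/9)
intersection: [38/423, 1/9)

38/423 1/9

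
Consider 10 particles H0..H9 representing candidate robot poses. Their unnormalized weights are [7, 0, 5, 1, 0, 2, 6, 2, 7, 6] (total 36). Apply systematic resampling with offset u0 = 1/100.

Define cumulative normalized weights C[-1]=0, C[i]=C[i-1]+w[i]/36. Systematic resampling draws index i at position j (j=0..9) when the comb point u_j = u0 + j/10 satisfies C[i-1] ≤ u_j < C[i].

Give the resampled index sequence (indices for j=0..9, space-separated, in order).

C = [7/36, 7/36, 1/3, 13/36, 13/36, 5/12, 7/12, 23/36, 5/6, 1]
j=0: u_0=1/100 ∈ [0, 7/36) → index 0
j=1: u_1=11/100 ∈ [0, 7/36) → index 0
j=2: u_2=21/100 ∈ [7/36, 1/3) → index 2
j=3: u_3=31/100 ∈ [7/36, 1/3) → index 2
j=4: u_4=41/100 ∈ [13/36, 5/12) → index 5
j=5: u_5=51/100 ∈ [5/12, 7/12) → index 6
j=6: u_6=61/100 ∈ [7/12, 23/36) → index 7
j=7: u_7=71/100 ∈ [23/36, 5/6) → index 8
j=8: u_8=81/100 ∈ [23/36, 5/6) → index 8
j=9: u_9=91/100 ∈ [5/6, 1) → index 9

0 0 2 2 5 6 7 8 8 9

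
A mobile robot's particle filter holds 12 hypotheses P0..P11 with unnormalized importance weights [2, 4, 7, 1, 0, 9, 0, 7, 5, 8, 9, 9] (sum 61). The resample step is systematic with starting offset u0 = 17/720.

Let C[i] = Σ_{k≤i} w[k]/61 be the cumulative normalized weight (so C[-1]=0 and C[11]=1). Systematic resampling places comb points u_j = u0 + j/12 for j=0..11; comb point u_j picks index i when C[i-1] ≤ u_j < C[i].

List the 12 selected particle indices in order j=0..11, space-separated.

C = [2/61, 6/61, 13/61, 14/61, 14/61, 23/61, 23/61, 30/61, 35/61, 43/61, 52/61, 1]
j=0: u_0=17/720 ∈ [0, 2/61) → index 0
j=1: u_1=77/720 ∈ [6/61, 13/61) → index 2
j=2: u_2=137/720 ∈ [6/61, 13/61) → index 2
j=3: u_3=197/720 ∈ [14/61, 23/61) → index 5
j=4: u_4=257/720 ∈ [14/61, 23/61) → index 5
j=5: u_5=317/720 ∈ [23/61, 30/61) → index 7
j=6: u_6=377/720 ∈ [30/61, 35/61) → index 8
j=7: u_7=437/720 ∈ [35/61, 43/61) → index 9
j=8: u_8=497/720 ∈ [35/61, 43/61) → index 9
j=9: u_9=557/720 ∈ [43/61, 52/61) → index 10
j=10: u_10=617/720 ∈ [52/61, 1) → index 11
j=11: u_11=677/720 ∈ [52/61, 1) → index 11

0 2 2 5 5 7 8 9 9 10 11 11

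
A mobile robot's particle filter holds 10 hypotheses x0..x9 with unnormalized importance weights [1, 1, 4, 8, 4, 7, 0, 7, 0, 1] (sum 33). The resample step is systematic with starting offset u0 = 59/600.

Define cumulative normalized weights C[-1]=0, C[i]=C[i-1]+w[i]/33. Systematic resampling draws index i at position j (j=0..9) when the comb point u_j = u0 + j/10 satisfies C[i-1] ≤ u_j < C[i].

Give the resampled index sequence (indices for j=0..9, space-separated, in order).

C = [1/33, 2/33, 2/11, 14/33, 6/11, 25/33, 25/33, 32/33, 32/33, 1]
j=0: u_0=59/600 ∈ [2/33, 2/11) → index 2
j=1: u_1=119/600 ∈ [2/11, 14/33) → index 3
j=2: u_2=179/600 ∈ [2/11, 14/33) → index 3
j=3: u_3=239/600 ∈ [2/11, 14/33) → index 3
j=4: u_4=299/600 ∈ [14/33, 6/11) → index 4
j=5: u_5=359/600 ∈ [6/11, 25/33) → index 5
j=6: u_6=419/600 ∈ [6/11, 25/33) → index 5
j=7: u_7=479/600 ∈ [25/33, 32/33) → index 7
j=8: u_8=539/600 ∈ [25/33, 32/33) → index 7
j=9: u_9=599/600 ∈ [32/33, 1) → index 9

2 3 3 3 4 5 5 7 7 9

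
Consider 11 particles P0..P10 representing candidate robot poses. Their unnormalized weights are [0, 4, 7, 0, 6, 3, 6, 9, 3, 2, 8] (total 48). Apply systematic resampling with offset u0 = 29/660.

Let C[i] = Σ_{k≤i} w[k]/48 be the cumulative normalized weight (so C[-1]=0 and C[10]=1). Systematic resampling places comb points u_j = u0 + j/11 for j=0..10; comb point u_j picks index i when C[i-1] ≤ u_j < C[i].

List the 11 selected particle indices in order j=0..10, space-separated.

C = [0, 1/12, 11/48, 11/48, 17/48, 5/12, 13/24, 35/48, 19/24, 5/6, 1]
j=0: u_0=29/660 ∈ [0, 1/12) → index 1
j=1: u_1=89/660 ∈ [1/12, 11/48) → index 2
j=2: u_2=149/660 ∈ [1/12, 11/48) → index 2
j=3: u_3=19/60 ∈ [11/48, 17/48) → index 4
j=4: u_4=269/660 ∈ [17/48, 5/12) → index 5
j=5: u_5=329/660 ∈ [5/12, 13/24) → index 6
j=6: u_6=389/660 ∈ [13/24, 35/48) → index 7
j=7: u_7=449/660 ∈ [13/24, 35/48) → index 7
j=8: u_8=509/660 ∈ [35/48, 19/24) → index 8
j=9: u_9=569/660 ∈ [5/6, 1) → index 10
j=10: u_10=629/660 ∈ [5/6, 1) → index 10

1 2 2 4 5 6 7 7 8 10 10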